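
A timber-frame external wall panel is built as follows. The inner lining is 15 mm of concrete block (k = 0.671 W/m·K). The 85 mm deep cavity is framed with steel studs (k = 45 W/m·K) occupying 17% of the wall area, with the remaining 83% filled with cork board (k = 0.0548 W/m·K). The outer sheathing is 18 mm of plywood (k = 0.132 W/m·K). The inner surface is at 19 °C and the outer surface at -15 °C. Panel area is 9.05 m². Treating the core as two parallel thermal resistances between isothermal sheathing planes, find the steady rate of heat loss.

Sheathing layers in series; stud and cavity paths in parallel between them.
R_inner = 0.015/(0.671×9.05) = 0.00247 K/W
R_stud  = 0.085/(45×0.17×9.05) = 0.001228 K/W
R_cav   = 0.085/(0.0548×0.83×9.05) = 0.2065 K/W
1/R_core = 1/R_stud + 1/R_cav → R_core = 0.00122 K/W
R_outer = 0.018/(0.132×9.05) = 0.01507 K/W
R_total = 0.01876 K/W
Q = ΔT/R_total = 34/0.01876

Q ≈ 1810 W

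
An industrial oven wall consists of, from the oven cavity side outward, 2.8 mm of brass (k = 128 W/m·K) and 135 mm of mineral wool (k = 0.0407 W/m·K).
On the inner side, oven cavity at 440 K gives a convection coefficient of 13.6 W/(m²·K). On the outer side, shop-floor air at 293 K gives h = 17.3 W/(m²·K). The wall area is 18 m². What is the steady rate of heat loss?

Q ≈ 767 W

Using the resistance-network approach (series):
R_inner film = 1/(h_i·A) = 1/(13.6×18) = 0.004085 K/W
R_brass = L/(kA) = 0.0028/(128×18) = 1.215×10^-6 K/W
R_mineral wool = L/(kA) = 0.135/(0.0407×18) = 0.1843 K/W
R_outer film = 1/(h_o·A) = 1/(17.3×18) = 0.003211 K/W
R_total = 0.1916 K/W
Q = ΔT / R_total = 147 / 0.1916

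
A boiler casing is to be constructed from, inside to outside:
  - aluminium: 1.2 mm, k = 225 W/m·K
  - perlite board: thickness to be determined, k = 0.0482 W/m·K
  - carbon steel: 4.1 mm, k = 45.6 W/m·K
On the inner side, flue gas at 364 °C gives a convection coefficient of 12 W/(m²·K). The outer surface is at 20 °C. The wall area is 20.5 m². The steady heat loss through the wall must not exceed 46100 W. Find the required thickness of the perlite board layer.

L ≈ 3.35 mm

Treating each layer as a thermal resistance in series:
R_inner film = 1/(h_i·A) = 1/(12×20.5) = 0.004065 K/W
R_aluminium = L/(kA) = 0.0012/(225×20.5) = 2.602×10^-7 K/W
R_carbon steel = L/(kA) = 0.0041/(45.6×20.5) = 4.386×10^-6 K/W
Sum of the known resistances R_other = 0.00407 K/W
Required total resistance R_tot = ΔT/Q_allow = 344/46100 = 0.007462 K/W
R_perlite board = R_tot − R_other = 0.003392 K/W
L = R·k·A = 0.003392×0.0482×20.5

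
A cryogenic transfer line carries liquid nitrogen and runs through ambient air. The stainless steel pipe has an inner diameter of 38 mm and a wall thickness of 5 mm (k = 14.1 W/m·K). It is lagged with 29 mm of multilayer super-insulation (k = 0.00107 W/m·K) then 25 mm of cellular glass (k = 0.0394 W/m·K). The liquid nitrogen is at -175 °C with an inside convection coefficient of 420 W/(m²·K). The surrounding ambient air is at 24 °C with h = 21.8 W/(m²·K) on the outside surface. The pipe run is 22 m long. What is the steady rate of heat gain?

Radial resistances (cylindrical: R_cond = ln(r_o/r_i)/(2πkL), R_conv = 1/(h·2πrL)):
R_inner film = 1/(h_i·2πr₁L) = 1/(420×2π×0.019×22) = 9.066×10^-4 K/W
R_stainless steel pipe wall = ln(24/19)/(2π×14.1×22) = 1.199×10^-4 K/W
R_multilayer super-insulation = ln(53/24)/(2π×0.00107×22) = 5.356 K/W
R_cellular glass = ln(78/53)/(2π×0.0394×22) = 0.07095 K/W
R_outer film = 1/(h_o·2πr_oL) = 1/(21.8×2π×0.078×22) = 0.004254 K/W
R_total = 5.433 K/W
Q = ΔT/R_total = 199/5.433

Q ≈ 36.6 W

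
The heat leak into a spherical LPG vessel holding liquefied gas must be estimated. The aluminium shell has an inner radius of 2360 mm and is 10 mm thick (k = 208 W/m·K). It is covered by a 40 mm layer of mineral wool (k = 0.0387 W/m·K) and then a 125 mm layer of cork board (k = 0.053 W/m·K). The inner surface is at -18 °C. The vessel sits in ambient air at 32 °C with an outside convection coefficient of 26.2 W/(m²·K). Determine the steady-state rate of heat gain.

Spherical conduction: R = (1/r_in − 1/r_out)/(4πk) per layer; series-sum.
R_aluminium shell = (1/2.36 − 1/2.37)/(4π×208) = 6.84×10^-7 K/W
R_mineral wool = (1/2.37 − 1/2.41)/(4π×0.0387) = 0.0144 K/W
R_cork board = (1/2.41 − 1/2.535)/(4π×0.053) = 0.03072 K/W
R_outer film = 1/(h·4πr_o²) = 1/(26.2×4π×2.535²) = 4.726×10^-4 K/W
R_total = 0.04559 K/W
Q = ΔT/R_total = 50/0.04559

Q ≈ 1100 W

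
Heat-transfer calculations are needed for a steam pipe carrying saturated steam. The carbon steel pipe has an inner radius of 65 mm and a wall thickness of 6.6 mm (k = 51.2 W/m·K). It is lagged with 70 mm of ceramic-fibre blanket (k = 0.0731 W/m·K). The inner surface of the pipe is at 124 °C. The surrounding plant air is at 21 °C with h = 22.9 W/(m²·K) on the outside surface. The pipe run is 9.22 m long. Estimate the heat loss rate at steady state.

Q ≈ 619 W

Cylindrical conduction, so R = ln(r₂/r₁)/(2πkL) per layer, in series:
R_carbon steel pipe wall = ln(71.6/65)/(2π×51.2×9.22) = 3.26×10^-5 K/W
R_ceramic-fibre blanket = ln(141.6/71.6)/(2π×0.0731×9.22) = 0.161 K/W
R_outer film = 1/(h_o·2πr_oL) = 1/(22.9×2π×0.1416×9.22) = 0.005323 K/W
R_total = 0.1664 K/W
Q = ΔT/R_total = 103/0.1664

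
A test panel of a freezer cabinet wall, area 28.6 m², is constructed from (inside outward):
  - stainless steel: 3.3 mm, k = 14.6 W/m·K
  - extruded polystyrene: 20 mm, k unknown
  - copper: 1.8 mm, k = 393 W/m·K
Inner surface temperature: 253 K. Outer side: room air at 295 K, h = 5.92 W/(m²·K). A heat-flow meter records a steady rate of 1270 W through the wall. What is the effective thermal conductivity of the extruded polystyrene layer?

Using the resistance-network approach (series):
R_stainless steel = L/(kA) = 0.0033/(14.6×28.6) = 7.903×10^-6 K/W
R_copper = L/(kA) = 0.0018/(393×28.6) = 1.601×10^-7 K/W
R_outer film = 1/(h_o·A) = 1/(5.92×28.6) = 0.005906 K/W
Sum of known resistances R_other = 0.005914 K/W
Total R = ΔT/Q = 42/1270 = 0.03307 K/W
R_extruded polystyrene = R_total − R_other = 0.02716 K/W
k = L/(R·A) = 0.02/(0.02716×28.6)

k ≈ 0.0258 W/(m·K)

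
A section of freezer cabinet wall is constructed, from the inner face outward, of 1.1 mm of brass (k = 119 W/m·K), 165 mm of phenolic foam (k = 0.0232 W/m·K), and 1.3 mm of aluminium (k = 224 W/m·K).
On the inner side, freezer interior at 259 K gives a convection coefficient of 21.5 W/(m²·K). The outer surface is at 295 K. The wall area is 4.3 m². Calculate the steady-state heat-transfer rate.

Using the resistance-network approach (series):
R_inner film = 1/(h_i·A) = 1/(21.5×4.3) = 0.01082 K/W
R_brass = L/(kA) = 0.0011/(119×4.3) = 2.15×10^-6 K/W
R_phenolic foam = L/(kA) = 0.165/(0.0232×4.3) = 1.654 K/W
R_aluminium = L/(kA) = 0.0013/(224×4.3) = 1.35×10^-6 K/W
R_total = 1.665 K/W
Q = ΔT / R_total = 36 / 1.665

Q ≈ 21.6 W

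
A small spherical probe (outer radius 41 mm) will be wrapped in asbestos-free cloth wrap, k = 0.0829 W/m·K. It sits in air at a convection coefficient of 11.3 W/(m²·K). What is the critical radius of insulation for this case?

r_cr ≈ 14.7 mm

For a sphere r_cr = 2k/h = 2×0.0829/11.3
r_cr = 14.7 mm; since the bare radius (41 mm) is above r_cr, any added insulation will reduce heat loss.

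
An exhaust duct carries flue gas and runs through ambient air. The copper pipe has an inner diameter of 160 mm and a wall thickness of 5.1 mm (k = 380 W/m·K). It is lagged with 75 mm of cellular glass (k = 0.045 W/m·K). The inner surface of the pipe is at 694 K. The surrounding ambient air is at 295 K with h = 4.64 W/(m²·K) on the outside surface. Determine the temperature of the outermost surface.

For a radial system each layer contributes R = ln(r_out/r_in)/(2πkL); films add R = 1/(hA).
R_copper pipe wall = ln(85.1/80)/(2π×380×1) = 2.588×10^-5 K/W
R_cellular glass = ln(160.1/85.1)/(2π×0.045×1) = 2.235 K/W
R_outer film = 1/(h_o·2πr_oL) = 1/(4.64×2π×0.1601×1) = 0.2142 K/W
R_total = 2.449 K/W
Q = ΔT/R_total = 399/2.449
Q = 163 W/m
T_interface = T_inner − Q·ΣR(inner→interface) = 694 − 163×2.235

T ≈ 330 K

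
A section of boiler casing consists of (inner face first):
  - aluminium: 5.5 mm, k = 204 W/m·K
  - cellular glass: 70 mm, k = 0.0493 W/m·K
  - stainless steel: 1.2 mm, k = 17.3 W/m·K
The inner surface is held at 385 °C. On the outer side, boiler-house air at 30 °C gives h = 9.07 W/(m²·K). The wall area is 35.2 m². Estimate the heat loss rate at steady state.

Q ≈ 8170 W

Model the wall as resistances in series:
R_aluminium = L/(kA) = 0.0055/(204×35.2) = 7.659×10^-7 K/W
R_cellular glass = L/(kA) = 0.07/(0.0493×35.2) = 0.04034 K/W
R_stainless steel = L/(kA) = 0.0012/(17.3×35.2) = 1.971×10^-6 K/W
R_outer film = 1/(h_o·A) = 1/(9.07×35.2) = 0.003132 K/W
R_total = 0.04347 K/W
Q = ΔT / R_total = 355 / 0.04347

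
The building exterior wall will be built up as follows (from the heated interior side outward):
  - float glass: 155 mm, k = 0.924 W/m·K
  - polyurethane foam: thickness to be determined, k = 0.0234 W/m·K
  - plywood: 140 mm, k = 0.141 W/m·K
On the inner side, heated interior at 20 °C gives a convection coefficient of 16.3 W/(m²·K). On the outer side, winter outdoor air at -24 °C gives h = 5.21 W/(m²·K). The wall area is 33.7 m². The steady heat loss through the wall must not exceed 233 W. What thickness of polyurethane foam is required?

Series thermal resistances:
R_inner film = 1/(h_i·A) = 1/(16.3×33.7) = 0.00182 K/W
R_float glass = L/(kA) = 0.155/(0.924×33.7) = 0.004978 K/W
R_plywood = L/(kA) = 0.14/(0.141×33.7) = 0.02946 K/W
R_outer film = 1/(h_o·A) = 1/(5.21×33.7) = 0.005696 K/W
Sum of the known resistances R_other = 0.04196 K/W
Required total resistance R_tot = ΔT/Q_allow = 44/233 = 0.1888 K/W
R_polyurethane foam = R_tot − R_other = 0.1469 K/W
L = R·k·A = 0.1469×0.0234×33.7

L ≈ 116 mm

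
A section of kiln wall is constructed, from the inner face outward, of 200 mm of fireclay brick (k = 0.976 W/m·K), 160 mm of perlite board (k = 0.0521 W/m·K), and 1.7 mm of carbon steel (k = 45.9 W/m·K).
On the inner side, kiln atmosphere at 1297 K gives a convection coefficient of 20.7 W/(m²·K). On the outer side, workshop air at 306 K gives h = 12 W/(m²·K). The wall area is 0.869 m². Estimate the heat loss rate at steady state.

Q ≈ 253 W

Model the wall as resistances in series:
R_inner film = 1/(h_i·A) = 1/(20.7×0.869) = 0.05559 K/W
R_fireclay brick = L/(kA) = 0.2/(0.976×0.869) = 0.2358 K/W
R_perlite board = L/(kA) = 0.16/(0.0521×0.869) = 3.534 K/W
R_carbon steel = L/(kA) = 0.0017/(45.9×0.869) = 4.262×10^-5 K/W
R_outer film = 1/(h_o·A) = 1/(12×0.869) = 0.0959 K/W
R_total = 3.921 K/W
Q = ΔT / R_total = 991 / 3.921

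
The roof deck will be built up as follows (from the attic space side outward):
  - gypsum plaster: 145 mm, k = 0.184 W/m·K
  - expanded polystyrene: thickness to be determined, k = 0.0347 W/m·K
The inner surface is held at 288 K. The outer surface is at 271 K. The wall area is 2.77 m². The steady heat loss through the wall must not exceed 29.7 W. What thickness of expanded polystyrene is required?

Thermal resistances in series:
R_gypsum plaster = L/(kA) = 0.145/(0.184×2.77) = 0.2845 K/W
Sum of the known resistances R_other = 0.2845 K/W
Required total resistance R_tot = ΔT/Q_allow = 17/29.7 = 0.5724 K/W
R_expanded polystyrene = R_tot − R_other = 0.2879 K/W
L = R·k·A = 0.2879×0.0347×2.77

L ≈ 27.7 mm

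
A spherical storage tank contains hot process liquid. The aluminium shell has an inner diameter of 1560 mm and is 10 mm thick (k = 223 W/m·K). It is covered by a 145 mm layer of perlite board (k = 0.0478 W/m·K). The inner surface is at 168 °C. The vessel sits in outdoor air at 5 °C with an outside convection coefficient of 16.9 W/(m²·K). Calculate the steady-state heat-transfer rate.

Q ≈ 491 W

For a spherical shell R = (1/r₁ − 1/r₂)/(4πk); film R = 1/(h·4πr²). In series:
R_aluminium shell = (1/0.78 − 1/0.79)/(4π×223) = 5.791×10^-6 K/W
R_perlite board = (1/0.79 − 1/0.935)/(4π×0.0478) = 0.3268 K/W
R_outer film = 1/(h·4πr_o²) = 1/(16.9×4π×0.935²) = 0.005386 K/W
R_total = 0.3322 K/W
Q = ΔT/R_total = 163/0.3322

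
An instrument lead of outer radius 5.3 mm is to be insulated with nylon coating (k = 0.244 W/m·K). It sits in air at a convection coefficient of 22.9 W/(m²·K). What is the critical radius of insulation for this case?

For a cylinder r_cr = k/h = 0.244/22.9
r_cr = 10.7 mm; since the bare radius (5.3 mm) is below r_cr, adding a thin layer of insulation will *increase* heat loss.

r_cr ≈ 10.7 mm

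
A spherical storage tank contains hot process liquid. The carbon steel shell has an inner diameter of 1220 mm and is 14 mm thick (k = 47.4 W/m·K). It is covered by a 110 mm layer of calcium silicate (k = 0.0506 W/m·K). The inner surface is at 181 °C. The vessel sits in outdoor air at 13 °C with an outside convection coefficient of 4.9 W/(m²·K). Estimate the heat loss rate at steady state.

Q ≈ 412 W

Spherical conduction: R = (1/r_in − 1/r_out)/(4πk) per layer; series-sum.
R_carbon steel shell = (1/0.61 − 1/0.624)/(4π×47.4) = 6.175×10^-5 K/W
R_calcium silicate = (1/0.624 − 1/0.734)/(4π×0.0506) = 0.3777 K/W
R_outer film = 1/(h·4πr_o²) = 1/(4.9×4π×0.734²) = 0.03014 K/W
R_total = 0.4079 K/W
Q = ΔT/R_total = 168/0.4079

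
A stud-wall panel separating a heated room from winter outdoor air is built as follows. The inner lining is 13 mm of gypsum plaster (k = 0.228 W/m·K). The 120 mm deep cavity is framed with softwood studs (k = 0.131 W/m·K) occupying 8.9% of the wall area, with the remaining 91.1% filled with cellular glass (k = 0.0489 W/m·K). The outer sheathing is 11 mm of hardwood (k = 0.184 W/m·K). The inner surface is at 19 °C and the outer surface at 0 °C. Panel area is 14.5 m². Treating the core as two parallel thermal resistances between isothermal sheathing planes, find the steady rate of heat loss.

Q ≈ 122 W

Sheathing layers in series; stud and cavity paths in parallel between them.
R_inner = 0.013/(0.228×14.5) = 0.003932 K/W
R_stud  = 0.12/(0.131×0.089×14.5) = 0.7098 K/W
R_cav   = 0.12/(0.0489×0.911×14.5) = 0.1858 K/W
1/R_core = 1/R_stud + 1/R_cav → R_core = 0.1472 K/W
R_outer = 0.011/(0.184×14.5) = 0.004123 K/W
R_total = 0.1553 K/W
Q = ΔT/R_total = 19/0.1553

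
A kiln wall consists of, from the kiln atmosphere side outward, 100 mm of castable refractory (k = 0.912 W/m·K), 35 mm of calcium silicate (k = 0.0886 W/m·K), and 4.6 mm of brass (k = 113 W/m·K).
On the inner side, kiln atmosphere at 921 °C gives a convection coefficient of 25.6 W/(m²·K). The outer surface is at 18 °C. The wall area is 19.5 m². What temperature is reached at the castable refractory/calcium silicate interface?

Using the resistance-network approach (series):
R_inner film = 1/(h_i·A) = 1/(25.6×19.5) = 0.002003 K/W
R_castable refractory = L/(kA) = 0.1/(0.912×19.5) = 0.005623 K/W
R_calcium silicate = L/(kA) = 0.035/(0.0886×19.5) = 0.02026 K/W
R_brass = L/(kA) = 0.0046/(113×19.5) = 2.088×10^-6 K/W
R_total = 0.02789 K/W;  Q = ΔT/R_total = 903/0.02789 = 32380 W
T_interface = T_inner − Q·ΣR(inner→interface) = 921 − 32400×0.007626

T ≈ 674 °C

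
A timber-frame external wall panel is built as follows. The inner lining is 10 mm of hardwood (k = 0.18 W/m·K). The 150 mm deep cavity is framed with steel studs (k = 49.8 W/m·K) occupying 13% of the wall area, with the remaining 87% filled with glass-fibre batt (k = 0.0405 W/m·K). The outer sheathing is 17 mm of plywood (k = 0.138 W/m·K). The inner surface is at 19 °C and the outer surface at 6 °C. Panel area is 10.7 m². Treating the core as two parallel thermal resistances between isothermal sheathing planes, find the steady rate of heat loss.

Q ≈ 689 W

Sheathing layers in series; stud and cavity paths in parallel between them.
R_inner = 0.01/(0.18×10.7) = 0.005192 K/W
R_stud  = 0.15/(49.8×0.13×10.7) = 0.002165 K/W
R_cav   = 0.15/(0.0405×0.87×10.7) = 0.3979 K/W
1/R_core = 1/R_stud + 1/R_cav → R_core = 0.002154 K/W
R_outer = 0.017/(0.138×10.7) = 0.01151 K/W
R_total = 0.01886 K/W
Q = ΔT/R_total = 13/0.01886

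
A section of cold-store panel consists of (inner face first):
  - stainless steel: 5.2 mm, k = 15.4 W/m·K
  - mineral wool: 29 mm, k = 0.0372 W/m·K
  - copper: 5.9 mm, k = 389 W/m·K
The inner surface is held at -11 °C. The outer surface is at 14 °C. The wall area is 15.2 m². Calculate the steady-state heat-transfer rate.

Q ≈ 487 W

Treating each layer as a thermal resistance in series:
R_stainless steel = L/(kA) = 0.0052/(15.4×15.2) = 2.221×10^-5 K/W
R_mineral wool = L/(kA) = 0.029/(0.0372×15.2) = 0.05129 K/W
R_copper = L/(kA) = 0.0059/(389×15.2) = 9.978×10^-7 K/W
R_total = 0.05131 K/W
Q = ΔT / R_total = 25 / 0.05131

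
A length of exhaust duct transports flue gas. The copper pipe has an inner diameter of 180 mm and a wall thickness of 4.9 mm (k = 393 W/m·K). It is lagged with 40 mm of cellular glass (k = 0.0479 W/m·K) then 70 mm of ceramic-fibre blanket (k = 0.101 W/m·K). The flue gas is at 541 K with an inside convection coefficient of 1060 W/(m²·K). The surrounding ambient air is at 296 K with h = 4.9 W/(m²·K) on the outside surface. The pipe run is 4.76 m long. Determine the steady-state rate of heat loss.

Per-layer cylindrical resistances, series-summed:
R_inner film = 1/(h_i·2πr₁L) = 1/(1060×2π×0.09×4.76) = 3.505×10^-4 K/W
R_copper pipe wall = ln(94.9/90)/(2π×393×4.76) = 4.51×10^-6 K/W
R_cellular glass = ln(134.9/94.9)/(2π×0.0479×4.76) = 0.2455 K/W
R_ceramic-fibre blanket = ln(204.9/134.9)/(2π×0.101×4.76) = 0.1384 K/W
R_outer film = 1/(h_o·2πr_oL) = 1/(4.9×2π×0.2049×4.76) = 0.0333 K/W
R_total = 0.4175 K/W
Q = ΔT/R_total = 245/0.4175

Q ≈ 587 W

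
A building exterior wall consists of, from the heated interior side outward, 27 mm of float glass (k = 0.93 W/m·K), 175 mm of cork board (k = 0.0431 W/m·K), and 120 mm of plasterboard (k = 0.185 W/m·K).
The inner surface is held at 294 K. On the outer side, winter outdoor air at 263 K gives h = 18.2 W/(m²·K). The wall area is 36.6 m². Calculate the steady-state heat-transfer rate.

Q ≈ 237 W

Using the resistance-network approach (series):
R_float glass = L/(kA) = 0.027/(0.93×36.6) = 7.932×10^-4 K/W
R_cork board = L/(kA) = 0.175/(0.0431×36.6) = 0.1109 K/W
R_plasterboard = L/(kA) = 0.12/(0.185×36.6) = 0.01772 K/W
R_outer film = 1/(h_o·A) = 1/(18.2×36.6) = 0.001501 K/W
R_total = 0.131 K/W
Q = ΔT / R_total = 31 / 0.131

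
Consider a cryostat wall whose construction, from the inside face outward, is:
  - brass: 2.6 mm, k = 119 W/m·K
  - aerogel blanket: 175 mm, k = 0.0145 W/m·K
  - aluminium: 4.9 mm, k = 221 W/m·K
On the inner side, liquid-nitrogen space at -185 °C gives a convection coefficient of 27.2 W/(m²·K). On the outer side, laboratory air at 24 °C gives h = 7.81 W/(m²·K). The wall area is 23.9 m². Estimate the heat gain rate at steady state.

Q ≈ 408 W

Model the wall as resistances in series:
R_inner film = 1/(h_i·A) = 1/(27.2×23.9) = 0.001538 K/W
R_brass = L/(kA) = 0.0026/(119×23.9) = 9.142×10^-7 K/W
R_aerogel blanket = L/(kA) = 0.175/(0.0145×23.9) = 0.505 K/W
R_aluminium = L/(kA) = 0.0049/(221×23.9) = 9.277×10^-7 K/W
R_outer film = 1/(h_o·A) = 1/(7.81×23.9) = 0.005357 K/W
R_total = 0.5119 K/W
Q = ΔT / R_total = 209 / 0.5119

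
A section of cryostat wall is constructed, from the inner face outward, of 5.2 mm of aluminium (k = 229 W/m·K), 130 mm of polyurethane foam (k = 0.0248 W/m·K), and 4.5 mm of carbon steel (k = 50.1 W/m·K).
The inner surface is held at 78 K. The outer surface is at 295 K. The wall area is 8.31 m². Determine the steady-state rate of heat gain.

Treating each layer as a thermal resistance in series:
R_aluminium = L/(kA) = 0.0052/(229×8.31) = 2.733×10^-6 K/W
R_polyurethane foam = L/(kA) = 0.13/(0.0248×8.31) = 0.6308 K/W
R_carbon steel = L/(kA) = 0.0045/(50.1×8.31) = 1.081×10^-5 K/W
R_total = 0.6308 K/W
Q = ΔT / R_total = 217 / 0.6308

Q ≈ 344 W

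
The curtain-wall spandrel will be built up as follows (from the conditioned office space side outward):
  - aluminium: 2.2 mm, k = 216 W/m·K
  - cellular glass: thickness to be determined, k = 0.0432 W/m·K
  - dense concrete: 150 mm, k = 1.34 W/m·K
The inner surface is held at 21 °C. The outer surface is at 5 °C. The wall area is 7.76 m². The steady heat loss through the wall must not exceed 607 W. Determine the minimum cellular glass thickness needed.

Model the wall as resistances in series:
R_aluminium = L/(kA) = 0.0022/(216×7.76) = 1.313×10^-6 K/W
R_dense concrete = L/(kA) = 0.15/(1.34×7.76) = 0.01443 K/W
Sum of the known resistances R_other = 0.01443 K/W
Required total resistance R_tot = ΔT/Q_allow = 16/607 = 0.02636 K/W
R_cellular glass = R_tot − R_other = 0.01193 K/W
L = R·k·A = 0.01193×0.0432×7.76

L ≈ 4 mm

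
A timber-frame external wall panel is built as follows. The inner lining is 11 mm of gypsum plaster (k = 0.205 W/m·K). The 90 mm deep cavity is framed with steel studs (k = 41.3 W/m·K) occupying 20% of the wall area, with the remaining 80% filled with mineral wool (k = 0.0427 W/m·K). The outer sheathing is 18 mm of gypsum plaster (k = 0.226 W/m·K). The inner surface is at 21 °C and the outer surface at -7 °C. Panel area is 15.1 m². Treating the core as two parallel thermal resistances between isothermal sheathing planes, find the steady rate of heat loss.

Q ≈ 2930 W

Sheathing layers in series; stud and cavity paths in parallel between them.
R_inner = 0.011/(0.205×15.1) = 0.003554 K/W
R_stud  = 0.09/(41.3×0.2×15.1) = 7.216×10^-4 K/W
R_cav   = 0.09/(0.0427×0.8×15.1) = 0.1745 K/W
1/R_core = 1/R_stud + 1/R_cav → R_core = 7.186×10^-4 K/W
R_outer = 0.018/(0.226×15.1) = 0.005275 K/W
R_total = 0.009547 K/W
Q = ΔT/R_total = 28/0.009547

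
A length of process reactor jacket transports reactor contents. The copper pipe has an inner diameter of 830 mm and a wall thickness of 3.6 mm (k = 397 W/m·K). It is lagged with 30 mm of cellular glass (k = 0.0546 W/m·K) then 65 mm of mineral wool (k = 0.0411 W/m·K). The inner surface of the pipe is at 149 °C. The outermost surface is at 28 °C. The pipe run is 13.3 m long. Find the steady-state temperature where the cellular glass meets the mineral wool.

T ≈ 115 °C

Cylindrical conduction, so R = ln(r₂/r₁)/(2πkL) per layer, in series:
R_copper pipe wall = ln(418.6/415)/(2π×397×13.3) = 2.603×10^-7 K/W
R_cellular glass = ln(448.6/418.6)/(2π×0.0546×13.3) = 0.01517 K/W
R_mineral wool = ln(513.6/448.6)/(2π×0.0411×13.3) = 0.0394 K/W
R_total = 0.05457 K/W
Q = ΔT/R_total = 121/0.05457
Q = 2220 W
T_interface = T_inner − Q·ΣR(inner→interface) = 149 − 2220×0.01517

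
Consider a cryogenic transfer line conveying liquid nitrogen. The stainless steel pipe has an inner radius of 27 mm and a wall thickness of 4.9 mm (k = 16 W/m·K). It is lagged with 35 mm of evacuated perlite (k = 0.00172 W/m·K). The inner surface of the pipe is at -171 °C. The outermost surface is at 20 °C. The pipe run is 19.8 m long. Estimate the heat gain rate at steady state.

Q ≈ 55.2 W

Treating each annulus and film as a series resistance:
R_stainless steel pipe wall = ln(31.9/27)/(2π×16×19.8) = 8.378×10^-5 K/W
R_evacuated perlite = ln(66.9/31.9)/(2π×0.00172×19.8) = 3.461 K/W
R_total = 3.461 K/W
Q = ΔT/R_total = 191/3.461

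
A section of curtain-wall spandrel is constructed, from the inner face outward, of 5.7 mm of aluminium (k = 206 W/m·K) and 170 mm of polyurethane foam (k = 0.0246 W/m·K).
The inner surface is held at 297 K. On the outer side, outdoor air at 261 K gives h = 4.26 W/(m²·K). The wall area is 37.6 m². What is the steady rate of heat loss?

Q ≈ 189 W

Thermal resistances in series:
R_aluminium = L/(kA) = 0.0057/(206×37.6) = 7.359×10^-7 K/W
R_polyurethane foam = L/(kA) = 0.17/(0.0246×37.6) = 0.1838 K/W
R_outer film = 1/(h_o·A) = 1/(4.26×37.6) = 0.006243 K/W
R_total = 0.19 K/W
Q = ΔT / R_total = 36 / 0.19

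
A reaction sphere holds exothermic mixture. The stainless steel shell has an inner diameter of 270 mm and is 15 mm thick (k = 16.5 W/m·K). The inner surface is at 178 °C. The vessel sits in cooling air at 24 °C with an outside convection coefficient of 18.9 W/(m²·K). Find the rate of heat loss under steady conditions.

Radial (spherical) resistances in series:
R_stainless steel shell = (1/0.135 − 1/0.15)/(4π×16.5) = 0.003573 K/W
R_outer film = 1/(h·4πr_o²) = 1/(18.9×4π×0.15²) = 0.1871 K/W
R_total = 0.1907 K/W
Q = ΔT/R_total = 154/0.1907

Q ≈ 808 W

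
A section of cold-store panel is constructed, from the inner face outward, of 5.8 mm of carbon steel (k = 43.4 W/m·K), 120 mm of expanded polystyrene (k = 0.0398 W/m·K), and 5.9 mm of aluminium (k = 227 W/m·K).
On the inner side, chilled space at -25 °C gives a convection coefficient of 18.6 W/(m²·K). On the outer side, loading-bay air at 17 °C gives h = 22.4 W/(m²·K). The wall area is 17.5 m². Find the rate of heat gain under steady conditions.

Using the resistance-network approach (series):
R_inner film = 1/(h_i·A) = 1/(18.6×17.5) = 0.003072 K/W
R_carbon steel = L/(kA) = 0.0058/(43.4×17.5) = 7.637×10^-6 K/W
R_expanded polystyrene = L/(kA) = 0.12/(0.0398×17.5) = 0.1723 K/W
R_aluminium = L/(kA) = 0.0059/(227×17.5) = 1.485×10^-6 K/W
R_outer film = 1/(h_o·A) = 1/(22.4×17.5) = 0.002551 K/W
R_total = 0.1779 K/W
Q = ΔT / R_total = 42 / 0.1779

Q ≈ 236 W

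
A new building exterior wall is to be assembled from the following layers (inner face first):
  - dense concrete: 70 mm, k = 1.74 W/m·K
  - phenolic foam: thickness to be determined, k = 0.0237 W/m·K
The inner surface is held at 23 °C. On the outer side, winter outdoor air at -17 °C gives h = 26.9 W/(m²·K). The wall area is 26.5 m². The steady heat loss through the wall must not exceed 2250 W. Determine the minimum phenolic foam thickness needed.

Thermal resistances in series:
R_dense concrete = L/(kA) = 0.07/(1.74×26.5) = 0.001518 K/W
R_outer film = 1/(h_o·A) = 1/(26.9×26.5) = 0.001403 K/W
Sum of the known resistances R_other = 0.002921 K/W
Required total resistance R_tot = ΔT/Q_allow = 40/2250 = 0.01778 K/W
R_phenolic foam = R_tot − R_other = 0.01486 K/W
L = R·k·A = 0.01486×0.0237×26.5

L ≈ 9.33 mm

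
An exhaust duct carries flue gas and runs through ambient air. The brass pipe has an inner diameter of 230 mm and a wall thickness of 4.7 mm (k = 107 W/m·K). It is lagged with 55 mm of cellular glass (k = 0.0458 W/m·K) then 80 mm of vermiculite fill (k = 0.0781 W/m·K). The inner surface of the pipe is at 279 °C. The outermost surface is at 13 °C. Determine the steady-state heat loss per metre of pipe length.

q′ ≈ 128 W/m

Treating each annulus and film as a series resistance:
R_brass pipe wall = ln(119.7/115)/(2π×107×1) = 5.958×10^-5 K/W
R_cellular glass = ln(174.7/119.7)/(2π×0.0458×1) = 1.314 K/W
R_vermiculite fill = ln(254.7/174.7)/(2π×0.0781×1) = 0.7683 K/W
R_total = 2.082 K/W
Q = ΔT/R_total = 266/2.082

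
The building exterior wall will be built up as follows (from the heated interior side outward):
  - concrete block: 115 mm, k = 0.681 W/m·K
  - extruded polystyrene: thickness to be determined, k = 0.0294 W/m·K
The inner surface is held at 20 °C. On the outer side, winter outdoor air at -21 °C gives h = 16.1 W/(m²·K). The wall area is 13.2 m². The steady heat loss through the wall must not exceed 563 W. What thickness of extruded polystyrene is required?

L ≈ 21.5 mm

Model the wall as resistances in series:
R_concrete block = L/(kA) = 0.115/(0.681×13.2) = 0.01279 K/W
R_outer film = 1/(h_o·A) = 1/(16.1×13.2) = 0.004705 K/W
Sum of the known resistances R_other = 0.0175 K/W
Required total resistance R_tot = ΔT/Q_allow = 41/563 = 0.07282 K/W
R_extruded polystyrene = R_tot − R_other = 0.05533 K/W
L = R·k·A = 0.05533×0.0294×13.2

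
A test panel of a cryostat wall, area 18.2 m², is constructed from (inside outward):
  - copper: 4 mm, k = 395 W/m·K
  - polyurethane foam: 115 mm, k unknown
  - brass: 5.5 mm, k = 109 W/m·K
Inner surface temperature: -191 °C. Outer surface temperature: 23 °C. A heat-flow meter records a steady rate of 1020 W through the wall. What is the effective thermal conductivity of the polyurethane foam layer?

Series thermal resistances:
R_copper = L/(kA) = 0.004/(395×18.2) = 5.564×10^-7 K/W
R_brass = L/(kA) = 0.0055/(109×18.2) = 2.772×10^-6 K/W
Sum of known resistances R_other = 3.329×10^-6 K/W
Total R = ΔT/Q = 214/1020 = 0.2098 K/W
R_polyurethane foam = R_total − R_other = 0.2098 K/W
k = L/(R·A) = 0.115/(0.2098×18.2)

k ≈ 0.0301 W/(m·K)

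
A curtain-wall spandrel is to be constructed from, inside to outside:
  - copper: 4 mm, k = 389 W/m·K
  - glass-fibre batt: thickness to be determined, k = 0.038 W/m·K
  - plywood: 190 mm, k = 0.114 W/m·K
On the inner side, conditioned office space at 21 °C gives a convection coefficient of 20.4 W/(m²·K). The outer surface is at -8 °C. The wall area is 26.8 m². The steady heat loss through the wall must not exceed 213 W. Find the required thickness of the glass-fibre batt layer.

Model the wall as resistances in series:
R_inner film = 1/(h_i·A) = 1/(20.4×26.8) = 0.001829 K/W
R_copper = L/(kA) = 0.004/(389×26.8) = 3.837×10^-7 K/W
R_plywood = L/(kA) = 0.19/(0.114×26.8) = 0.06219 K/W
Sum of the known resistances R_other = 0.06402 K/W
Required total resistance R_tot = ΔT/Q_allow = 29/213 = 0.1362 K/W
R_glass-fibre batt = R_tot − R_other = 0.07213 K/W
L = R·k·A = 0.07213×0.038×26.8

L ≈ 73.5 mm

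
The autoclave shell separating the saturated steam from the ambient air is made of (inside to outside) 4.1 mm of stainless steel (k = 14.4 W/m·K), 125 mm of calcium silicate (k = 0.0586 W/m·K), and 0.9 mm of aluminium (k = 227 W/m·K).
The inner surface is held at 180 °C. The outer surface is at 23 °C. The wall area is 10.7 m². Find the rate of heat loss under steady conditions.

Q ≈ 787 W

Model the wall as resistances in series:
R_stainless steel = L/(kA) = 0.0041/(14.4×10.7) = 2.661×10^-5 K/W
R_calcium silicate = L/(kA) = 0.125/(0.0586×10.7) = 0.1994 K/W
R_aluminium = L/(kA) = 0.0009/(227×10.7) = 3.705×10^-7 K/W
R_total = 0.1994 K/W
Q = ΔT / R_total = 157 / 0.1994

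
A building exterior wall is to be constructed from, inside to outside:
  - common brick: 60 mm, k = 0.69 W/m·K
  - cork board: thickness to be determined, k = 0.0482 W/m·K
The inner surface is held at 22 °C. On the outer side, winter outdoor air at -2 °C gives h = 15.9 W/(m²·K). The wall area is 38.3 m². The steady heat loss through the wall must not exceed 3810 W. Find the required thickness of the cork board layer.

Using the resistance-network approach (series):
R_common brick = L/(kA) = 0.06/(0.69×38.3) = 0.00227 K/W
R_outer film = 1/(h_o·A) = 1/(15.9×38.3) = 0.001642 K/W
Sum of the known resistances R_other = 0.003913 K/W
Required total resistance R_tot = ΔT/Q_allow = 24/3810 = 0.006299 K/W
R_cork board = R_tot − R_other = 0.002387 K/W
L = R·k·A = 0.002387×0.0482×38.3

L ≈ 4.41 mm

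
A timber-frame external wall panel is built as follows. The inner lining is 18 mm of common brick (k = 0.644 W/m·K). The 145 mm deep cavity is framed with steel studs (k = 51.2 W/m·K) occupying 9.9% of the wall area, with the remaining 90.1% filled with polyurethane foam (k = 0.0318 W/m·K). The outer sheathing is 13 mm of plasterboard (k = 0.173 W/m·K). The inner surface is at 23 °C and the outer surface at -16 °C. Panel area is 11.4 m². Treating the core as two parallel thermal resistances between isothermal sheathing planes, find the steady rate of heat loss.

Q ≈ 3380 W

Sheathing layers in series; stud and cavity paths in parallel between them.
R_inner = 0.018/(0.644×11.4) = 0.002452 K/W
R_stud  = 0.145/(51.2×0.099×11.4) = 0.002509 K/W
R_cav   = 0.145/(0.0318×0.901×11.4) = 0.4439 K/W
1/R_core = 1/R_stud + 1/R_cav → R_core = 0.002495 K/W
R_outer = 0.013/(0.173×11.4) = 0.006592 K/W
R_total = 0.01154 K/W
Q = ΔT/R_total = 39/0.01154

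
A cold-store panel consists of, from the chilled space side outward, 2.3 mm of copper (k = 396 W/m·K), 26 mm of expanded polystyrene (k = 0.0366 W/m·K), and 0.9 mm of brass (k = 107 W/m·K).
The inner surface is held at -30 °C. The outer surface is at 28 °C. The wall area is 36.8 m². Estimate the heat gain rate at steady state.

Thermal resistances in series:
R_copper = L/(kA) = 0.0023/(396×36.8) = 1.578×10^-7 K/W
R_expanded polystyrene = L/(kA) = 0.026/(0.0366×36.8) = 0.0193 K/W
R_brass = L/(kA) = 0.0009/(107×36.8) = 2.286×10^-7 K/W
R_total = 0.0193 K/W
Q = ΔT / R_total = 58 / 0.0193

Q ≈ 3000 W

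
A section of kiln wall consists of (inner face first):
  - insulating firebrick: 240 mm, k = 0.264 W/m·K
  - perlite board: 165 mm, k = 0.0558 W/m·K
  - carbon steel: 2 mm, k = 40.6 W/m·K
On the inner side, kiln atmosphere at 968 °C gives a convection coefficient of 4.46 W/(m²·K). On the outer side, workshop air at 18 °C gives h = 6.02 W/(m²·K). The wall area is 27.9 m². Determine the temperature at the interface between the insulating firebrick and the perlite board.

T ≈ 715 °C

Treating each layer as a thermal resistance in series:
R_inner film = 1/(h_i·A) = 1/(4.46×27.9) = 0.008036 K/W
R_insulating firebrick = L/(kA) = 0.24/(0.264×27.9) = 0.03258 K/W
R_perlite board = L/(kA) = 0.165/(0.0558×27.9) = 0.106 K/W
R_carbon steel = L/(kA) = 0.002/(40.6×27.9) = 1.766×10^-6 K/W
R_outer film = 1/(h_o·A) = 1/(6.02×27.9) = 0.005954 K/W
R_total = 0.1526 K/W;  Q = ΔT/R_total = 950/0.1526 = 6227 W
T_interface = T_inner − Q·ΣR(inner→interface) = 968 − 6230×0.04062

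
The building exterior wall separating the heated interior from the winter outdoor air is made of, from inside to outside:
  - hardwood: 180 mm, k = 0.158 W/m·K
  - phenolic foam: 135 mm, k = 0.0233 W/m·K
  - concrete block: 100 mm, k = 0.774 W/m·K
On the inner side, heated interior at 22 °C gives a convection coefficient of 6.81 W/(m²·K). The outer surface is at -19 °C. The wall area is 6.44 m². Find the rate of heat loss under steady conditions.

Model the wall as resistances in series:
R_inner film = 1/(h_i·A) = 1/(6.81×6.44) = 0.0228 K/W
R_hardwood = L/(kA) = 0.18/(0.158×6.44) = 0.1769 K/W
R_phenolic foam = L/(kA) = 0.135/(0.0233×6.44) = 0.8997 K/W
R_concrete block = L/(kA) = 0.1/(0.774×6.44) = 0.02006 K/W
R_total = 1.119 K/W
Q = ΔT / R_total = 41 / 1.119

Q ≈ 36.6 W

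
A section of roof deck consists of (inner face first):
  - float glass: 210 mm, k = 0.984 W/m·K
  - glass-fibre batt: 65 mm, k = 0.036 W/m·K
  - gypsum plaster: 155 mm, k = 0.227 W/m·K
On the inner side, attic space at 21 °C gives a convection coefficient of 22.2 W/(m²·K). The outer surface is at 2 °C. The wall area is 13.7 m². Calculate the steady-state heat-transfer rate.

Q ≈ 94.8 W

Series thermal resistances:
R_inner film = 1/(h_i·A) = 1/(22.2×13.7) = 0.003288 K/W
R_float glass = L/(kA) = 0.21/(0.984×13.7) = 0.01558 K/W
R_glass-fibre batt = L/(kA) = 0.065/(0.036×13.7) = 0.1318 K/W
R_gypsum plaster = L/(kA) = 0.155/(0.227×13.7) = 0.04984 K/W
R_total = 0.2005 K/W
Q = ΔT / R_total = 19 / 0.2005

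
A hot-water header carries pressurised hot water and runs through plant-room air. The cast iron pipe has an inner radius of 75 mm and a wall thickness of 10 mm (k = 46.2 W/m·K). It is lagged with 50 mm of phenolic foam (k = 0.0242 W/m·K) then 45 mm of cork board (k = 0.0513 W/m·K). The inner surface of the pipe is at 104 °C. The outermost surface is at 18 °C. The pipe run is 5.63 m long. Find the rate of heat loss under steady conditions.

Q ≈ 123 W

Per-layer cylindrical resistances, series-summed:
R_cast iron pipe wall = ln(85/75)/(2π×46.2×5.63) = 7.659×10^-5 K/W
R_phenolic foam = ln(135/85)/(2π×0.0242×5.63) = 0.5404 K/W
R_cork board = ln(180/135)/(2π×0.0513×5.63) = 0.1585 K/W
R_total = 0.699 K/W
Q = ΔT/R_total = 86/0.699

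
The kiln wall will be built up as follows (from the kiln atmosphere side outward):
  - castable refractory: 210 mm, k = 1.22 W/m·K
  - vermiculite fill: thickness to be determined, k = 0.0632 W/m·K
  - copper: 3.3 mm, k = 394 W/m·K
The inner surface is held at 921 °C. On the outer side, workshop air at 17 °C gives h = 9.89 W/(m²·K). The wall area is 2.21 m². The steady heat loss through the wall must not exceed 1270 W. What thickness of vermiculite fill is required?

Thermal resistances in series:
R_castable refractory = L/(kA) = 0.21/(1.22×2.21) = 0.07789 K/W
R_copper = L/(kA) = 0.0033/(394×2.21) = 3.79×10^-6 K/W
R_outer film = 1/(h_o·A) = 1/(9.89×2.21) = 0.04575 K/W
Sum of the known resistances R_other = 0.1236 K/W
Required total resistance R_tot = ΔT/Q_allow = 904/1270 = 0.7118 K/W
R_vermiculite fill = R_tot − R_other = 0.5882 K/W
L = R·k·A = 0.5882×0.0632×2.21

L ≈ 82.2 mm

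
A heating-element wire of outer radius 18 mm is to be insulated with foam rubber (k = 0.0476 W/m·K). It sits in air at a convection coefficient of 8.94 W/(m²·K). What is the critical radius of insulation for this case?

r_cr ≈ 5.32 mm

For a cylinder r_cr = k/h = 0.0476/8.94
r_cr = 5.32 mm; since the bare radius (18 mm) is above r_cr, any added insulation will reduce heat loss.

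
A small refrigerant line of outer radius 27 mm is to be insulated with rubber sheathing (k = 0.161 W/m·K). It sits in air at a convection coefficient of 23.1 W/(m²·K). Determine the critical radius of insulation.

r_cr ≈ 6.97 mm

For a cylinder r_cr = k/h = 0.161/23.1
r_cr = 6.97 mm; since the bare radius (27 mm) is above r_cr, any added insulation will reduce heat loss.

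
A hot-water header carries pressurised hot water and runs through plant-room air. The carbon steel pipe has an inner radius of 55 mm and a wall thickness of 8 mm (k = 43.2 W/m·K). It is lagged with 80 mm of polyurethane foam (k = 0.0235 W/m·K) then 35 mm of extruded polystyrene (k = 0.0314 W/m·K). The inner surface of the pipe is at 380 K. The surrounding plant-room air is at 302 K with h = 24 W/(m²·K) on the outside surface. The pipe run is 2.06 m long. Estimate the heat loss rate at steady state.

Q ≈ 24 W

Radial resistances (cylindrical: R_cond = ln(r_o/r_i)/(2πkL), R_conv = 1/(h·2πrL)):
R_carbon steel pipe wall = ln(63/55)/(2π×43.2×2.06) = 2.429×10^-4 K/W
R_polyurethane foam = ln(143/63)/(2π×0.0235×2.06) = 2.695 K/W
R_extruded polystyrene = ln(178/143)/(2π×0.0314×2.06) = 0.5387 K/W
R_outer film = 1/(h_o·2πr_oL) = 1/(24×2π×0.178×2.06) = 0.01809 K/W
R_total = 3.252 K/W
Q = ΔT/R_total = 78/3.252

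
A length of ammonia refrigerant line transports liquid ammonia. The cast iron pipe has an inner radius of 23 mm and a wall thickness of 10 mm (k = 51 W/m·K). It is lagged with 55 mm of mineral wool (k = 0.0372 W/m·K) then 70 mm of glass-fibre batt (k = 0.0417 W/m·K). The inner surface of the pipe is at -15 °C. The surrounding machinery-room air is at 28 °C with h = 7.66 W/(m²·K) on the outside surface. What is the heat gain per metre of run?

Radial resistances (cylindrical: R_cond = ln(r_o/r_i)/(2πkL), R_conv = 1/(h·2πrL)):
R_cast iron pipe wall = ln(33/23)/(2π×51×1) = 0.001127 K/W
R_mineral wool = ln(88/33)/(2π×0.0372×1) = 4.196 K/W
R_glass-fibre batt = ln(158/88)/(2π×0.0417×1) = 2.234 K/W
R_outer film = 1/(h_o·2πr_oL) = 1/(7.66×2π×0.158×1) = 0.1315 K/W
R_total = 6.563 K/W
Q = ΔT/R_total = 43/6.563

q′ ≈ 6.55 W/m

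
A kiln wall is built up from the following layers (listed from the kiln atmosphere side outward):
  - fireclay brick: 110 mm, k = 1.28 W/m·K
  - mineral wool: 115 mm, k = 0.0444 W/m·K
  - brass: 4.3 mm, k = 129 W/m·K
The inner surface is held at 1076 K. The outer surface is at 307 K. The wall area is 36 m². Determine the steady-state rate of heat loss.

Q ≈ 10300 W

Treating each layer as a thermal resistance in series:
R_fireclay brick = L/(kA) = 0.11/(1.28×36) = 0.002387 K/W
R_mineral wool = L/(kA) = 0.115/(0.0444×36) = 0.07195 K/W
R_brass = L/(kA) = 0.0043/(129×36) = 9.259×10^-7 K/W
R_total = 0.07434 K/W
Q = ΔT / R_total = 769 / 0.07434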